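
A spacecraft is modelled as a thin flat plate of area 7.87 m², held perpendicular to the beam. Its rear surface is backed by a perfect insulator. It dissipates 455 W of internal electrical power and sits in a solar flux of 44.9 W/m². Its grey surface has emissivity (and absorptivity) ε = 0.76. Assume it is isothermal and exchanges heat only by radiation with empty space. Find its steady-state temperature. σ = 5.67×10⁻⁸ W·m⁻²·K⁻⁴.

At steady state, absorbed solar power + internal power = radiated power.
Absorbed: α·S·A_cross = 0.76·44.9·7.870 = 268.6 W (cross-section A).
Total input = 268.6 + 455 = 723.6 W.
Radiated: εσ·A_surf·T⁴ with A_surf = A = 7.870 m².
T⁴ = 723.6/(0.76·5.67×10⁻⁸·7.870) = 2.134×10⁹ K⁴.

T ≈ 215 K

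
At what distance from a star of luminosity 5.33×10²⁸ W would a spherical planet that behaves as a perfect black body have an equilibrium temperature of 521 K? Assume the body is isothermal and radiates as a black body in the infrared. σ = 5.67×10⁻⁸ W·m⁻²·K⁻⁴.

For an isothermal black-emitting sphere, (1−a)S·πr² = σ·4πr²·T⁴ ⇒ S = 4σT⁴/(1−a).
S = 4·5.67×10⁻⁸·(521)⁴/1.00 = 16710 W/m².
Flux falls as S = L/(4πd²), so d = √(L/(4πS)) = √(5.33×10²⁸/(4π·16710)).

d ≈ 5.04×10¹¹ m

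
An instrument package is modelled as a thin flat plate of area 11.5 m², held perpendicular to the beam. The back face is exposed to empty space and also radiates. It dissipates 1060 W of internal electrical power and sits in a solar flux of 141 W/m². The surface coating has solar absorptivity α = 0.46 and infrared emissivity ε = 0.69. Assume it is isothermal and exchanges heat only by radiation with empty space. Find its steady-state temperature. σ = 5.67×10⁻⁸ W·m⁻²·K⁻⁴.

At steady state, absorbed solar power + internal power = radiated power.
Absorbed: α·S·A_cross = 0.46·141·11.50 = 745.9 W (cross-section A).
Total input = 745.9 + 1060 = 1806 W.
Radiated: εσ·A_surf·T⁴ with A_surf = 2A = 23.00 m².
T⁴ = 1806/(0.69·5.67×10⁻⁸·23.00) = 2.007×10⁹ K⁴.

T ≈ 212 K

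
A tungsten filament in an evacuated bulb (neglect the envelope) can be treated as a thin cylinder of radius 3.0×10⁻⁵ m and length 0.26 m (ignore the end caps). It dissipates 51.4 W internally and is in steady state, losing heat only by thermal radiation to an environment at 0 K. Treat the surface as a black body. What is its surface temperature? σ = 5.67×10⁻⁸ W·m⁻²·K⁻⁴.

Steady state: internal power = radiated power, P = εσA T⁴.
Radiating area A = 2πrL = 4.901×10⁻⁵ m².
T⁴ = P/(εσA) = 51.4/(1.0·5.67×10⁻⁸·4.901×10⁻⁵) = 1.850×10¹³ K⁴.
T = (1.850×10¹³)^(1/4).

T ≈ 2070 K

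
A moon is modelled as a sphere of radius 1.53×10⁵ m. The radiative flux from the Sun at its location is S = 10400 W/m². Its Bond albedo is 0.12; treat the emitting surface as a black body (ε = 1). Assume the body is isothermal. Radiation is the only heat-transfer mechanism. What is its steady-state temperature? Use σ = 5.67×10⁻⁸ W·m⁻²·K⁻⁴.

At equilibrium, absorbed power = emitted power.
Absorbing cross-section = πr² = 7.354×10¹⁰ m²; emitting surface = 4πr² = 2.942×10¹¹ m² (ratio 4).
(1−a)S·A_cross = εσ·A_surf·T⁴  ⇒  T⁴ = (1−a)S/(4σ).
T⁴ = 0.880·10400/(4·5.67×10⁻⁸) = 4.035×10¹⁰ K⁴.
T = (4.035×10¹⁰)^(1/4).

T ≈ 448 K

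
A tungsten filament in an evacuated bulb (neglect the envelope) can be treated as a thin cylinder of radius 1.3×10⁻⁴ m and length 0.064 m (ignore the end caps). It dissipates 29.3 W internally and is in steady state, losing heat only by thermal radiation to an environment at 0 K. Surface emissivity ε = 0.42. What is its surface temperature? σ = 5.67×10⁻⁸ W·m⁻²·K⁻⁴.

T ≈ 2200 K

Steady state: internal power = radiated power, P = εσA T⁴.
Radiating area A = 2πrL = 5.228×10⁻⁵ m².
T⁴ = P/(εσA) = 29.3/(0.42·5.67×10⁻⁸·5.228×10⁻⁵) = 2.354×10¹³ K⁴.
T = (2.354×10¹³)^(1/4).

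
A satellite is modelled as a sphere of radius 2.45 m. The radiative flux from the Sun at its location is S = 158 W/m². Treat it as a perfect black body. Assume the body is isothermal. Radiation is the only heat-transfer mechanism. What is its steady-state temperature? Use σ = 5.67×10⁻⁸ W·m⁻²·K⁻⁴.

T ≈ 162 K

At equilibrium, absorbed power = emitted power.
Absorbing cross-section = πr² = 18.86 m²; emitting surface = 4πr² = 75.43 m² (ratio 4).
S·A_cross = εσ·A_surf·T⁴  ⇒  T⁴ = S/(4σ).
T⁴ = 1.00·158/(4·5.67×10⁻⁸) = 6.966×10⁸ K⁴.
T = (6.966×10⁸)^(1/4).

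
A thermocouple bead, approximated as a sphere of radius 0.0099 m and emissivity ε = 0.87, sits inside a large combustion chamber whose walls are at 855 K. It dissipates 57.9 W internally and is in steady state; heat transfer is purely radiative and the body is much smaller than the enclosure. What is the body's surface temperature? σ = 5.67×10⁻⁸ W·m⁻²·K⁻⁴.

For a small grey body in a large enclosure, net radiated power = εσA(T⁴ − T_w⁴).
Steady state: P = εσA(T⁴ − T_w⁴) with A = 4πr² = 0.001232 m².
T⁴ = P/(εσA) + T_w⁴ = 57.9/(0.87·5.67×10⁻⁸·0.001232) + (855)⁴
    = 9.530×10¹¹ + 5.344×10¹¹ = 1.487×10¹² K⁴.

T ≈ 1100 K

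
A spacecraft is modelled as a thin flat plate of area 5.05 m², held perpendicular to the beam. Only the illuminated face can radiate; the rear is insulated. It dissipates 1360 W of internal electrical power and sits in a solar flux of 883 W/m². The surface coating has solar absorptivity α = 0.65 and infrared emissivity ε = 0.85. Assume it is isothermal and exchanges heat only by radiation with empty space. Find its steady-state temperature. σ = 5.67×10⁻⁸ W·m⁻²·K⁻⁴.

T ≈ 364 K

At steady state, absorbed solar power + internal power = radiated power.
Absorbed: α·S·A_cross = 0.65·883·5.050 = 2898 W (cross-section A).
Total input = 2898 + 1360 = 4258 W.
Radiated: εσ·A_surf·T⁴ with A_surf = A = 5.050 m².
T⁴ = 4258/(0.85·5.67×10⁻⁸·5.050) = 1.750×10¹⁰ K⁴.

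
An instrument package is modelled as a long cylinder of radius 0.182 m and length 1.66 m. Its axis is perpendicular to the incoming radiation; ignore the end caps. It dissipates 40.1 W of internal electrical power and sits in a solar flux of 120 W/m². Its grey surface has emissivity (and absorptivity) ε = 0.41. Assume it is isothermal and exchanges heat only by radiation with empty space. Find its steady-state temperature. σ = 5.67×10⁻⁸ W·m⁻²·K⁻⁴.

T ≈ 199 K

At steady state, absorbed solar power + internal power = radiated power.
Absorbed: α·S·A_cross = 0.41·120·0.6042 = 29.73 W (cross-section 2rL).
Total input = 29.73 + 40.1 = 69.83 W.
Radiated: εσ·A_surf·T⁴ with A_surf = 2πrL = 1.898 m².
T⁴ = 69.83/(0.41·5.67×10⁻⁸·1.898) = 1.582×10⁹ K⁴.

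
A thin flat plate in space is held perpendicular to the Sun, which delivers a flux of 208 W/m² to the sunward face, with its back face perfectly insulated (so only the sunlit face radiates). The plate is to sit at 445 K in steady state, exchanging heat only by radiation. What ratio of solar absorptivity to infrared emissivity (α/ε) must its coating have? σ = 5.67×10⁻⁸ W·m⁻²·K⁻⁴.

Balance: αS·A = εσ·1A·T⁴ ⇒ α/ε = σT⁴/S.
α/ε = 5.67×10⁻⁸·(445)⁴/208 = 5.67×10⁻⁸·3.921×10¹⁰/208.

α/ε ≈ 10.7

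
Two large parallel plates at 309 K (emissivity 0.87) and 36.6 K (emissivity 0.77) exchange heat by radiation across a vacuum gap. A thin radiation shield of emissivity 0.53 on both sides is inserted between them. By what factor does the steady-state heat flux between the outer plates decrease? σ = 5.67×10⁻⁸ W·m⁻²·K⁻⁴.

factor ≈ 2.92

Without shield: q₀ = σΔ(T⁴)/(1/ε₁+1/ε₂−1) with denominator 1.448.
With shield the two gaps are in series; the resistances add: (1/ε₁+1/ε_s−1)+(1/ε_s+1/ε₂−1) = 2.036+2.185 = 4.222.
Heat-flux ratio q₀/q = 4.222/1.448.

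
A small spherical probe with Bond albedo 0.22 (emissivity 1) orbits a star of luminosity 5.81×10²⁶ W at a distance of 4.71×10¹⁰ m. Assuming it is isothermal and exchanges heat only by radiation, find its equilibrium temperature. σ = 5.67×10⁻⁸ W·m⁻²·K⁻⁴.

First find the stellar flux at distance d: S = L/(4πd²) = 5.81×10²⁶/(4π·(4.71×10¹⁰)²) = 20840 W/m².
For an isothermal sphere, absorbed (1−a)S·πr² = emitted σ·4πr²·T⁴, so T⁴ = (1−a)S/(4σ).
T⁴ = 0.780·20840/(4·5.67×10⁻⁸) = 7.168×10¹⁰ K⁴.

T ≈ 517 K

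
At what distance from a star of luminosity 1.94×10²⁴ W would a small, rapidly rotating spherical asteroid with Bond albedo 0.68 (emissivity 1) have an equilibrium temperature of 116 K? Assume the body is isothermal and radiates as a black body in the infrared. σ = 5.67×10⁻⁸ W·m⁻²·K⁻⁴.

For an isothermal black-emitting sphere, (1−a)S·πr² = σ·4πr²·T⁴ ⇒ S = 4σT⁴/(1−a).
S = 4·5.67×10⁻⁸·(116)⁴/0.320 = 128.3 W/m².
Flux falls as S = L/(4πd²), so d = √(L/(4πS)) = √(1.94×10²⁴/(4π·128.3)).

d ≈ 3.47×10¹⁰ m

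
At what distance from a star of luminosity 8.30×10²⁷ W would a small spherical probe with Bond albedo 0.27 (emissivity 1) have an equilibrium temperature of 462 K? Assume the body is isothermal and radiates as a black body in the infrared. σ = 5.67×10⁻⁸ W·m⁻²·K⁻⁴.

For an isothermal black-emitting sphere, (1−a)S·πr² = σ·4πr²·T⁴ ⇒ S = 4σT⁴/(1−a).
S = 4·5.67×10⁻⁸·(462)⁴/0.730 = 14150 W/m².
Flux falls as S = L/(4πd²), so d = √(L/(4πS)) = √(8.30×10²⁷/(4π·14150)).

d ≈ 2.16×10¹¹ m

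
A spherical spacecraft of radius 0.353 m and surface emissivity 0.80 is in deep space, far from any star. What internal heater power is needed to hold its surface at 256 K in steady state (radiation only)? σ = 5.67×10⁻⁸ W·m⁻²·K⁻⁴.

P ≈ 305 W

P = εσ·4πr²·T⁴.
4πr² = 1.566 m²; T⁴ = 4.295×10⁹ K⁴.
P = 0.80·5.67×10⁻⁸·1.566·4.295×10⁹.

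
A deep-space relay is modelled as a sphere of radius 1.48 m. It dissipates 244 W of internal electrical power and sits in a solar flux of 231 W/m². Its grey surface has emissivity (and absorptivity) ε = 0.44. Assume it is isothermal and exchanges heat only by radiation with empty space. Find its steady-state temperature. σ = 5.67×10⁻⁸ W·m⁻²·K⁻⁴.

T ≈ 193 K

At steady state, absorbed solar power + internal power = radiated power.
Absorbed: α·S·A_cross = 0.44·231·6.881 = 699.4 W (cross-section πr²).
Total input = 699.4 + 244 = 943.4 W.
Radiated: εσ·A_surf·T⁴ with A_surf = 4πr² = 27.53 m².
T⁴ = 943.4/(0.44·5.67×10⁻⁸·27.53) = 1.374×10⁹ K⁴.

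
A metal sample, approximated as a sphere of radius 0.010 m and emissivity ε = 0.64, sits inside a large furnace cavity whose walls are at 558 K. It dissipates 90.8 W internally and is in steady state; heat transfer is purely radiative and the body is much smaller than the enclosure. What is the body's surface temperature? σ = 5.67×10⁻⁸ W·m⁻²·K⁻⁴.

T ≈ 1200 K

For a small grey body in a large enclosure, net radiated power = εσA(T⁴ − T_w⁴).
Steady state: P = εσA(T⁴ − T_w⁴) with A = 4πr² = 0.001257 m².
T⁴ = P/(εσA) + T_w⁴ = 90.8/(0.64·5.67×10⁻⁸·0.001257) + (558)⁴
    = 1.991×10¹² + 9.695×10¹⁰ = 2.088×10¹² K⁴.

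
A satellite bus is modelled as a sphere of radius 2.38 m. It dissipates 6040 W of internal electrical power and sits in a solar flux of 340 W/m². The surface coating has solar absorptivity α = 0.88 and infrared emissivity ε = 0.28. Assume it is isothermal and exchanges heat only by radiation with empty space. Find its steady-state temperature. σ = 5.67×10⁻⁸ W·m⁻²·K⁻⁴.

T ≈ 317 K

At steady state, absorbed solar power + internal power = radiated power.
Absorbed: α·S·A_cross = 0.88·340·17.80 = 5324 W (cross-section πr²).
Total input = 5324 + 6040 = 11360 W.
Radiated: εσ·A_surf·T⁴ with A_surf = 4πr² = 71.18 m².
T⁴ = 11360/(0.28·5.67×10⁻⁸·71.18) = 1.006×10¹⁰ K⁴.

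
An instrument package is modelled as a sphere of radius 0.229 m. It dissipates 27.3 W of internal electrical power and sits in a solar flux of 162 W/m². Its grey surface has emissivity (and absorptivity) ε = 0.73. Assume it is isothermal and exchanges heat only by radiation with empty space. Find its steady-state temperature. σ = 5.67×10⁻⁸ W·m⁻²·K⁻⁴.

T ≈ 204 K

At steady state, absorbed solar power + internal power = radiated power.
Absorbed: α·S·A_cross = 0.73·162·0.1647 = 19.48 W (cross-section πr²).
Total input = 19.48 + 27.3 = 46.78 W.
Radiated: εσ·A_surf·T⁴ with A_surf = 4πr² = 0.6590 m².
T⁴ = 46.78/(0.73·5.67×10⁻⁸·0.6590) = 1.715×10⁹ K⁴.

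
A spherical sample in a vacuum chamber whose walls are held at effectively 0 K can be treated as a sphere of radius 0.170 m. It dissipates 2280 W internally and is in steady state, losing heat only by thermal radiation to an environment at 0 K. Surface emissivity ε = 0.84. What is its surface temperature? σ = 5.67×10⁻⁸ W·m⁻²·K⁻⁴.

T ≈ 603 K

Steady state: internal power = radiated power, P = εσA T⁴.
Radiating area A = 4πr² = 0.3632 m².
T⁴ = P/(εσA) = 2280/(0.84·5.67×10⁻⁸·0.3632) = 1.318×10¹¹ K⁴.
T = (1.318×10¹¹)^(1/4).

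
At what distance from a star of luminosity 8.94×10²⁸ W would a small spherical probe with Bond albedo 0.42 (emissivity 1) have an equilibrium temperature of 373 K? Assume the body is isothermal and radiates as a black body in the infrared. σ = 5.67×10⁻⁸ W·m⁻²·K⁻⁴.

For an isothermal black-emitting sphere, (1−a)S·πr² = σ·4πr²·T⁴ ⇒ S = 4σT⁴/(1−a).
S = 4·5.67×10⁻⁸·(373)⁴/0.580 = 7569 W/m².
Flux falls as S = L/(4πd²), so d = √(L/(4πS)) = √(8.94×10²⁸/(4π·7569)).

d ≈ 9.69×10¹¹ m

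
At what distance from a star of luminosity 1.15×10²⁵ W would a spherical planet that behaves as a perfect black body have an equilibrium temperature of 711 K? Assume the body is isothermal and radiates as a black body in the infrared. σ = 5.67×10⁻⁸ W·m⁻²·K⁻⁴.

d ≈ 3.97×10⁹ m

For an isothermal black-emitting sphere, (1−a)S·πr² = σ·4πr²·T⁴ ⇒ S = 4σT⁴/(1−a).
S = 4·5.67×10⁻⁸·(711)⁴/1.00 = 57960 W/m².
Flux falls as S = L/(4πd²), so d = √(L/(4πS)) = √(1.15×10²⁵/(4π·57960)).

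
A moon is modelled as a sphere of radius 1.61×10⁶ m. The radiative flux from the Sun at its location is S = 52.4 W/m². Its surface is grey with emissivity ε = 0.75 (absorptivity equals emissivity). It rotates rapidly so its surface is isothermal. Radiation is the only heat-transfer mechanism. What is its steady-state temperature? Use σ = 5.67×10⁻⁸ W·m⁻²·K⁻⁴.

T ≈ 123 K

At equilibrium, absorbed power = emitted power.
Absorbing cross-section = πr² = 8.143×10¹² m²; emitting surface = 4πr² = 3.257×10¹³ m² (ratio 4).
εS·A_cross = εσ·A_surf·T⁴  ⇒  T⁴ = S/(4σ)   (ε cancels).
T⁴ = 52.4/(4·5.67×10⁻⁸) = 2.310×10⁸ K⁴.
T = (2.310×10⁸)^(1/4).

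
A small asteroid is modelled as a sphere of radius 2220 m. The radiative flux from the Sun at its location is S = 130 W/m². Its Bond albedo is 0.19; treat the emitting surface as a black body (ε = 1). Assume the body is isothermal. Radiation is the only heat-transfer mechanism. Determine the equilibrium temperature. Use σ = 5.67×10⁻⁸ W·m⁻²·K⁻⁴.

T ≈ 147 K

At equilibrium, absorbed power = emitted power.
Absorbing cross-section = πr² = 1.548×10⁷ m²; emitting surface = 4πr² = 6.193×10⁷ m² (ratio 4).
(1−a)S·A_cross = εσ·A_surf·T⁴  ⇒  T⁴ = (1−a)S/(4σ).
T⁴ = 0.810·130/(4·5.67×10⁻⁸) = 4.643×10⁸ K⁴.
T = (4.643×10⁸)^(1/4).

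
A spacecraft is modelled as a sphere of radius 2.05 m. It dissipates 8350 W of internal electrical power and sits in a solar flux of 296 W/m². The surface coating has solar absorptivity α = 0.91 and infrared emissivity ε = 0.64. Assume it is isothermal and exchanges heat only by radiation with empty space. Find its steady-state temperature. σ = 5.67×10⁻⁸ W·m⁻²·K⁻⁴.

At steady state, absorbed solar power + internal power = radiated power.
Absorbed: α·S·A_cross = 0.91·296·13.20 = 3556 W (cross-section πr²).
Total input = 3556 + 8350 = 11910 W.
Radiated: εσ·A_surf·T⁴ with A_surf = 4πr² = 52.81 m².
T⁴ = 11910/(0.64·5.67×10⁻⁸·52.81) = 6.213×10⁹ K⁴.

T ≈ 281 K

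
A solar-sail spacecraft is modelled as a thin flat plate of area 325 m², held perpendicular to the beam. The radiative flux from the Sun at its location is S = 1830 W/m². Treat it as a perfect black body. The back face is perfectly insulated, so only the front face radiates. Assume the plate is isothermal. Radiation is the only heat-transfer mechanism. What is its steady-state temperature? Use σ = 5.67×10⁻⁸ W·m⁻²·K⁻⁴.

At equilibrium, absorbed power = emitted power.
Absorbing cross-section = A = 325.0 m²; emitting surface = A = 325.0 m² (ratio 1).
S·A_cross = εσ·A_surf·T⁴  ⇒  T⁴ = S/(1σ).
T⁴ = 1.00·1830/(1·5.67×10⁻⁸) = 3.228×10¹⁰ K⁴.
T = (3.228×10¹⁰)^(1/4).

T ≈ 424 K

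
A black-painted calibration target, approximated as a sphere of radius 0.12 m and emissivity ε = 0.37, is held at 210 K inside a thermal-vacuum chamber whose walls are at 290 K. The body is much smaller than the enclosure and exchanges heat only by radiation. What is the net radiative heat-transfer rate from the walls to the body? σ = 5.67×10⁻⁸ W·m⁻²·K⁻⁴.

For a small grey body in a large enclosure: P_net = εσA(T_body⁴ − T_wall⁴).
A = 4πr² = 0.1810 m²; T_body⁴ − T_wall⁴ = 1.945×10⁹ − 7.073×10⁹ = -5.128×10⁹ K⁴.
|P_net| = 0.37·5.67×10⁻⁸·0.1810·5.128×10⁹.

P_net ≈ 19.5 W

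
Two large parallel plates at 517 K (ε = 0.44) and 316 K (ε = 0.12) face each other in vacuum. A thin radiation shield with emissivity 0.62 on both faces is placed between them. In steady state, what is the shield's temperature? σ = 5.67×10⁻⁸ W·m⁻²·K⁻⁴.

T_s ≈ 487 K

In steady state the net flux on the hot side equals that on the cold side.
σ(T₁⁴−T_s⁴)/D₁ = σ(T_s⁴−T₂⁴)/D₂, with D₁ = 1/ε₁+1/ε_s−1 = 2.886, D₂ = 1/ε_s+1/ε₂−1 = 8.946.
Solve for T_s⁴: T_s⁴ = (D₂·T₁⁴ + D₁·T₂⁴)/(D₁+D₂) = 5.645×10¹⁰ K⁴.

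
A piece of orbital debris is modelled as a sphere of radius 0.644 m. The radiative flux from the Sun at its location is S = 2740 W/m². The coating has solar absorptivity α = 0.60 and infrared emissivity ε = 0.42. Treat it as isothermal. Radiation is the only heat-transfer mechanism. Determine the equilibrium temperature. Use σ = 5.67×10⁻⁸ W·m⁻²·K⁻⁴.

At equilibrium, absorbed power = emitted power.
Absorbing cross-section = πr² = 1.303 m²; emitting surface = 4πr² = 5.212 m² (ratio 4).
αS·A_cross = εσ·A_surf·T⁴  ⇒  T⁴ = αS/(ε·4σ).
T⁴ = 0.600·2740/(0.42·4·5.67×10⁻⁸) = 1.726×10¹⁰ K⁴.
T = (1.726×10¹⁰)^(1/4).

T ≈ 362 K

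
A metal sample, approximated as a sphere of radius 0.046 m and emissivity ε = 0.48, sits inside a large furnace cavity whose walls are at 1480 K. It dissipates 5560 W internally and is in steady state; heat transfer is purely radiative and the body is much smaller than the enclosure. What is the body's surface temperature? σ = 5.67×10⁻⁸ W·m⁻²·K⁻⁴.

T ≈ 1880 K

For a small grey body in a large enclosure, net radiated power = εσA(T⁴ − T_w⁴).
Steady state: P = εσA(T⁴ − T_w⁴) with A = 4πr² = 0.02659 m².
T⁴ = P/(εσA) + T_w⁴ = 5560/(0.48·5.67×10⁻⁸·0.02659) + (1480)⁴
    = 7.683×10¹² + 4.798×10¹² = 1.248×10¹³ K⁴.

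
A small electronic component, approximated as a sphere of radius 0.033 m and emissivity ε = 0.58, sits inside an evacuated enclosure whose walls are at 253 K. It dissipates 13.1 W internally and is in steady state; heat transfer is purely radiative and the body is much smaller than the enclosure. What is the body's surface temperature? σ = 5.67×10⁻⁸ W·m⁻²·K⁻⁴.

T ≈ 427 K

For a small grey body in a large enclosure, net radiated power = εσA(T⁴ − T_w⁴).
Steady state: P = εσA(T⁴ − T_w⁴) with A = 4πr² = 0.01368 m².
T⁴ = P/(εσA) + T_w⁴ = 13.1/(0.58·5.67×10⁻⁸·0.01368) + (253)⁴
    = 2.911×10¹⁰ + 4.097×10⁹ = 3.321×10¹⁰ K⁴.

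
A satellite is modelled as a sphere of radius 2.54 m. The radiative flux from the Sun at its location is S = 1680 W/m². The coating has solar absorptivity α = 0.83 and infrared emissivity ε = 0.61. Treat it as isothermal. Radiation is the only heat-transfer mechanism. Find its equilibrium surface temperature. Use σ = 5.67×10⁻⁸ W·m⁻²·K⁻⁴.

At equilibrium, absorbed power = emitted power.
Absorbing cross-section = πr² = 20.27 m²; emitting surface = 4πr² = 81.07 m² (ratio 4).
αS·A_cross = εσ·A_surf·T⁴  ⇒  T⁴ = αS/(ε·4σ).
T⁴ = 0.830·1680/(0.61·4·5.67×10⁻⁸) = 1.008×10¹⁰ K⁴.
T = (1.008×10¹⁰)^(1/4).

T ≈ 317 K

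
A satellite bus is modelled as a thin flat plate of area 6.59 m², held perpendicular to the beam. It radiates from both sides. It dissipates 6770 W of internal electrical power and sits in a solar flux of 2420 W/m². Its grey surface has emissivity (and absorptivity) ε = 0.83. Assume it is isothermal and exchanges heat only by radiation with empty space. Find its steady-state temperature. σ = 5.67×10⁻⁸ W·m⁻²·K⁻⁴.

At steady state, absorbed solar power + internal power = radiated power.
Absorbed: α·S·A_cross = 0.83·2420·6.590 = 13240 W (cross-section A).
Total input = 13240 + 6770 = 20010 W.
Radiated: εσ·A_surf·T⁴ with A_surf = 2A = 13.18 m².
T⁴ = 20010/(0.83·5.67×10⁻⁸·13.18) = 3.226×10¹⁰ K⁴.

T ≈ 424 K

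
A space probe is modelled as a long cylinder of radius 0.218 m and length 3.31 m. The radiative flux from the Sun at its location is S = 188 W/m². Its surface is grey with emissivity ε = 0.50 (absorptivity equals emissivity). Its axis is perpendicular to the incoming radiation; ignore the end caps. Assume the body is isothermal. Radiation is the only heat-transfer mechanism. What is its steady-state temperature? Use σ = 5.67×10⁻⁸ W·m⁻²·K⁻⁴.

At equilibrium, absorbed power = emitted power.
Absorbing cross-section = 2rL = 1.443 m²; emitting surface = 2πrL = 4.534 m² (ratio π).
εS·A_cross = εσ·A_surf·T⁴  ⇒  T⁴ = S/(πσ)   (ε cancels).
T⁴ = 188/(π·5.67×10⁻⁸) = 1.055×10⁹ K⁴.
T = (1.055×10⁹)^(1/4).

T ≈ 180 K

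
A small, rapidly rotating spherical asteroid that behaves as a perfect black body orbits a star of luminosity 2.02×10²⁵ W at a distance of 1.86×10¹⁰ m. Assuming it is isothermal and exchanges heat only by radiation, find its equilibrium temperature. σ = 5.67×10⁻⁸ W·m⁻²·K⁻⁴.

T ≈ 378 K

First find the stellar flux at distance d: S = L/(4πd²) = 2.02×10²⁵/(4π·(1.86×10¹⁰)²) = 4646 W/m².
For an isothermal sphere, absorbed (1−a)S·πr² = emitted σ·4πr²·T⁴, so T⁴ = (1−a)S/(4σ).
T⁴ = 1.00·4646/(4·5.67×10⁻⁸) = 2.049×10¹⁰ K⁴.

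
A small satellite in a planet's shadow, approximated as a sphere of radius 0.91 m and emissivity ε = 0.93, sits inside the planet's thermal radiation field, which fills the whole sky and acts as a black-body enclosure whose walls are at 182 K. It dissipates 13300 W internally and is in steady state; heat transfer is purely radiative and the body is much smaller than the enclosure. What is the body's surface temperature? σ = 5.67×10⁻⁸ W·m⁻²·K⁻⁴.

For a small grey body in a large enclosure, net radiated power = εσA(T⁴ − T_w⁴).
Steady state: P = εσA(T⁴ − T_w⁴) with A = 4πr² = 10.41 m².
T⁴ = P/(εσA) + T_w⁴ = 13300/(0.93·5.67×10⁻⁸·10.41) + (182)⁴
    = 2.424×10¹⁰ + 1.097×10⁹ = 2.533×10¹⁰ K⁴.

T ≈ 399 K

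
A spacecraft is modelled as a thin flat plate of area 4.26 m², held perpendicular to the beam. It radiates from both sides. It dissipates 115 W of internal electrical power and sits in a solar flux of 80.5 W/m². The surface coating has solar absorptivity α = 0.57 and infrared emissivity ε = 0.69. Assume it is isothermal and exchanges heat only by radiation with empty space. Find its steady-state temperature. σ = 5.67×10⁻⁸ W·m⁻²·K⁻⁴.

T ≈ 175 K

At steady state, absorbed solar power + internal power = radiated power.
Absorbed: α·S·A_cross = 0.57·80.5·4.260 = 195.5 W (cross-section A).
Total input = 195.5 + 115 = 310.5 W.
Radiated: εσ·A_surf·T⁴ with A_surf = 2A = 8.520 m².
T⁴ = 310.5/(0.69·5.67×10⁻⁸·8.520) = 9.314×10⁸ K⁴.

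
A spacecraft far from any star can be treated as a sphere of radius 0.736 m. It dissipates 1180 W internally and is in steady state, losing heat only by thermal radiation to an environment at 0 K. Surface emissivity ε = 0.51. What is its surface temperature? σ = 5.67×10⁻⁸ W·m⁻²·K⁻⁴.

T ≈ 278 K

Steady state: internal power = radiated power, P = εσA T⁴.
Radiating area A = 4πr² = 6.807 m².
T⁴ = P/(εσA) = 1180/(0.51·5.67×10⁻⁸·6.807) = 5.995×10⁹ K⁴.
T = (5.995×10⁹)^(1/4).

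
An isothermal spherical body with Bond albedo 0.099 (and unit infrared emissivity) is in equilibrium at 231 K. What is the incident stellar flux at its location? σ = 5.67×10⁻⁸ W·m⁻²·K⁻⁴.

S ≈ 717 W/m²

(1−a)S·πr² = σ·4πr²·T⁴ ⇒ S = 4σT⁴/(1−a).
S = 4·5.67×10⁻⁸·2.847×10⁹/0.901.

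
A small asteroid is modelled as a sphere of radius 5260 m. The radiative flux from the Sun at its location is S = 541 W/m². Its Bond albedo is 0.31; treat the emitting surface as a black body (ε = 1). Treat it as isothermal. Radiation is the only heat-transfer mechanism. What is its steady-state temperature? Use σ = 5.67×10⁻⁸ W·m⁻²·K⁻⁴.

At equilibrium, absorbed power = emitted power.
Absorbing cross-section = πr² = 8.692×10⁷ m²; emitting surface = 4πr² = 3.477×10⁸ m² (ratio 4).
(1−a)S·A_cross = εσ·A_surf·T⁴  ⇒  T⁴ = (1−a)S/(4σ).
T⁴ = 0.690·541/(4·5.67×10⁻⁸) = 1.646×10⁹ K⁴.
T = (1.646×10⁹)^(1/4).

T ≈ 201 K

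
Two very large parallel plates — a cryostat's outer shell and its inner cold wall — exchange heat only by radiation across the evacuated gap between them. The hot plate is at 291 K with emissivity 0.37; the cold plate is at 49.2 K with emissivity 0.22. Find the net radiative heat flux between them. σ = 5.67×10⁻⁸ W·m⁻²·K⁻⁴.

q ≈ 65.0 W/m²

For two infinite grey parallel plates, q = σ(T₁⁴ − T₂⁴)/(1/ε₁ + 1/ε₂ − 1).
T₁⁴ − T₂⁴ = 7.171×10⁹ − 5.859×10⁶ = 7.165×10⁹ K⁴.
1/ε₁ + 1/ε₂ − 1 = 2.703 + 4.545 − 1 = 6.248.
q = 5.67×10⁻⁸ × 7.165×10⁹ / 6.248.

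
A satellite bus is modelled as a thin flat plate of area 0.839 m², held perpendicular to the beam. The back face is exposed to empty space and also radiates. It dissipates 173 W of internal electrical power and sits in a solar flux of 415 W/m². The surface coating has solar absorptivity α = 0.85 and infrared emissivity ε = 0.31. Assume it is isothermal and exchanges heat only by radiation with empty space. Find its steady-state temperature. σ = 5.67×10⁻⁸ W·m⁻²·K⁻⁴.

At steady state, absorbed solar power + internal power = radiated power.
Absorbed: α·S·A_cross = 0.85·415·0.8390 = 296.0 W (cross-section A).
Total input = 296.0 + 173 = 469.0 W.
Radiated: εσ·A_surf·T⁴ with A_surf = 2A = 1.678 m².
T⁴ = 469.0/(0.31·5.67×10⁻⁸·1.678) = 1.590×10¹⁰ K⁴.

T ≈ 355 K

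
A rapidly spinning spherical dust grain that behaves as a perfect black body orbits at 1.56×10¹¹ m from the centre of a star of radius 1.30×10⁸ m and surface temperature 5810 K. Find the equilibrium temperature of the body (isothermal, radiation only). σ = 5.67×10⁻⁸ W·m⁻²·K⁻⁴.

T ≈ 119 K

The star's surface emits σT_*⁴; at distance d the flux is S = σT_*⁴(R_*/d)².
S = 5.67×10⁻⁸·(5810)⁴·(1.30×10⁸/1.56×10¹¹)² = 44.87 W/m².
For an isothermal sphere T⁴ = (1−a)S/(4σ) = 1.978×10⁸ K⁴.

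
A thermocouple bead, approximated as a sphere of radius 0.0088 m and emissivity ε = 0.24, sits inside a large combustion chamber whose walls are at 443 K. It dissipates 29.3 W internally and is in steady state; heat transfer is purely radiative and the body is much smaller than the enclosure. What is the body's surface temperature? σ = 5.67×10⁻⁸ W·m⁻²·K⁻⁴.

For a small grey body in a large enclosure, net radiated power = εσA(T⁴ − T_w⁴).
Steady state: P = εσA(T⁴ − T_w⁴) with A = 4πr² = 9.731×10⁻⁴ m².
T⁴ = P/(εσA) + T_w⁴ = 29.3/(0.24·5.67×10⁻⁸·9.731×10⁻⁴) + (443)⁴
    = 2.213×10¹² + 3.851×10¹⁰ = 2.251×10¹² K⁴.

T ≈ 1220 K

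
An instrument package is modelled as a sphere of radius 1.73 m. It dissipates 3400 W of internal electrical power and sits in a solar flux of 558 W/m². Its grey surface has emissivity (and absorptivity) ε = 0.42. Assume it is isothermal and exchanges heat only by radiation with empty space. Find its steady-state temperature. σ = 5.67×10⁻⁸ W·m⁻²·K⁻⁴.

T ≈ 281 K

At steady state, absorbed solar power + internal power = radiated power.
Absorbed: α·S·A_cross = 0.42·558·9.402 = 2204 W (cross-section πr²).
Total input = 2204 + 3400 = 5604 W.
Radiated: εσ·A_surf·T⁴ with A_surf = 4πr² = 37.61 m².
T⁴ = 5604/(0.42·5.67×10⁻⁸·37.61) = 6.256×10⁹ K⁴.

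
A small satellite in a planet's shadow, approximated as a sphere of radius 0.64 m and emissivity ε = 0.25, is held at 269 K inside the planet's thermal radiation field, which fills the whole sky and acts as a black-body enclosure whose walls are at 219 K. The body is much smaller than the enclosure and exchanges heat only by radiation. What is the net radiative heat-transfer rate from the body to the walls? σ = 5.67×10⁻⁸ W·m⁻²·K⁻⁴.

P_net ≈ 214 W

For a small grey body in a large enclosure: P_net = εσA(T_body⁴ − T_wall⁴).
A = 4πr² = 5.147 m²; T_body⁴ − T_wall⁴ = 5.236×10⁹ − 2.300×10⁹ = 2.936×10⁹ K⁴.
|P_net| = 0.25·5.67×10⁻⁸·5.147·2.936×10⁹.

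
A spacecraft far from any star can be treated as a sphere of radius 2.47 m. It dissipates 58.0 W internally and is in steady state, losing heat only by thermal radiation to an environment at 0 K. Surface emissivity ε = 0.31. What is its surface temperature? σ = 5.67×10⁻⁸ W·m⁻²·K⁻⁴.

T ≈ 81.0 K

Steady state: internal power = radiated power, P = εσA T⁴.
Radiating area A = 4πr² = 76.67 m².
T⁴ = P/(εσA) = 58.0/(0.31·5.67×10⁻⁸·76.67) = 4.304×10⁷ K⁴.
T = (4.304×10⁷)^(1/4).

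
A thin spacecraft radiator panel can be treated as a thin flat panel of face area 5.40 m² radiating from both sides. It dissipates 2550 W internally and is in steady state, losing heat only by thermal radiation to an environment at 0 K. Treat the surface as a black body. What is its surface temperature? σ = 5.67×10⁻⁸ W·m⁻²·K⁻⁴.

T ≈ 254 K

Steady state: internal power = radiated power, P = εσA T⁴.
Radiating area A = 2·5.40 = 10.80 m².
T⁴ = P/(εσA) = 2550/(1.0·5.67×10⁻⁸·10.80) = 4.164×10⁹ K⁴.
T = (4.164×10⁹)^(1/4).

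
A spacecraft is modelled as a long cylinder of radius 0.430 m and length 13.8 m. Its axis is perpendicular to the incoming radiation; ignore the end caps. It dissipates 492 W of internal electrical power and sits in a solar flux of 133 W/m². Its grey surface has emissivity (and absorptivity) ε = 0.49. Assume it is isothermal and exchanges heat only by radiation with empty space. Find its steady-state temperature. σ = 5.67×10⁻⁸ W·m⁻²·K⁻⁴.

T ≈ 187 K

At steady state, absorbed solar power + internal power = radiated power.
Absorbed: α·S·A_cross = 0.49·133·11.87 = 773.4 W (cross-section 2rL).
Total input = 773.4 + 492 = 1265 W.
Radiated: εσ·A_surf·T⁴ with A_surf = 2πrL = 37.28 m².
T⁴ = 1265/(0.49·5.67×10⁻⁸·37.28) = 1.222×10⁹ K⁴.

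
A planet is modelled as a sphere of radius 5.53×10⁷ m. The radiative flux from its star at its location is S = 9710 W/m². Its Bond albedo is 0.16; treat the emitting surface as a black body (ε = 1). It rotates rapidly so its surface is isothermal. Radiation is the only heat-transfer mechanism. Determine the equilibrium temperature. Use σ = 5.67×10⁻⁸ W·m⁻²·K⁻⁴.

T ≈ 435 K

At equilibrium, absorbed power = emitted power.
Absorbing cross-section = πr² = 9.607×10¹⁵ m²; emitting surface = 4πr² = 3.843×10¹⁶ m² (ratio 4).
(1−a)S·A_cross = εσ·A_surf·T⁴  ⇒  T⁴ = (1−a)S/(4σ).
T⁴ = 0.840·9710/(4·5.67×10⁻⁸) = 3.596×10¹⁰ K⁴.
T = (3.596×10¹⁰)^(1/4).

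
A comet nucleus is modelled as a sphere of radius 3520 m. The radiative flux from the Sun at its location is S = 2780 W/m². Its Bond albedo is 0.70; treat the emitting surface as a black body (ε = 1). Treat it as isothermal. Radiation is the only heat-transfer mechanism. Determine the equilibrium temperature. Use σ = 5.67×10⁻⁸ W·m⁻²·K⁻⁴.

At equilibrium, absorbed power = emitted power.
Absorbing cross-section = πr² = 3.893×10⁷ m²; emitting surface = 4πr² = 1.557×10⁸ m² (ratio 4).
(1−a)S·A_cross = εσ·A_surf·T⁴  ⇒  T⁴ = (1−a)S/(4σ).
T⁴ = 0.300·2780/(4·5.67×10⁻⁸) = 3.677×10⁹ K⁴.
T = (3.677×10⁹)^(1/4).

T ≈ 246 K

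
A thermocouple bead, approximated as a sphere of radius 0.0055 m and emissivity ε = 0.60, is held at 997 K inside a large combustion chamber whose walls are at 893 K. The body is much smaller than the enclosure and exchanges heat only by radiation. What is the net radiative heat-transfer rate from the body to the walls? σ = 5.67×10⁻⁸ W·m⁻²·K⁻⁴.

For a small grey body in a large enclosure: P_net = εσA(T_body⁴ − T_wall⁴).
A = 4πr² = 3.801×10⁻⁴ m²; T_body⁴ − T_wall⁴ = 9.881×10¹¹ − 6.359×10¹¹ = 3.521×10¹¹ K⁴.
|P_net| = 0.60·5.67×10⁻⁸·3.801×10⁻⁴·3.521×10¹¹.

P_net ≈ 4.55 W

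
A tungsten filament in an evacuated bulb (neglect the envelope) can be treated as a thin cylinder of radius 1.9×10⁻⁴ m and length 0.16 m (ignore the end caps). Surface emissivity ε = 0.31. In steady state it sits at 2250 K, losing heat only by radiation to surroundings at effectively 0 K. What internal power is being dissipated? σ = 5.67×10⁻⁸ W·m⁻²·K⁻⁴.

P ≈ 86.0 W

Steady state: P = εσA T⁴.
A = 2πrL = 1.910×10⁻⁴ m²; T⁴ = (2250)⁴ = 2.563×10¹³ K⁴.
P = 0.31 × 5.67×10⁻⁸ × 1.910×10⁻⁴ × 2.563×10¹³.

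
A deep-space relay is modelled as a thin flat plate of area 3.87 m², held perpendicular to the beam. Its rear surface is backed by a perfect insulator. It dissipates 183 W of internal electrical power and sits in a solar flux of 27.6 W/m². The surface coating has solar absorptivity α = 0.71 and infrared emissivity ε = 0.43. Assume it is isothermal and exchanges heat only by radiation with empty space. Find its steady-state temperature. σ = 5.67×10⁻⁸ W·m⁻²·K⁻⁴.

T ≈ 229 K

At steady state, absorbed solar power + internal power = radiated power.
Absorbed: α·S·A_cross = 0.71·27.6·3.870 = 75.84 W (cross-section A).
Total input = 75.84 + 183 = 258.8 W.
Radiated: εσ·A_surf·T⁴ with A_surf = A = 3.870 m².
T⁴ = 258.8/(0.43·5.67×10⁻⁸·3.870) = 2.743×10⁹ K⁴.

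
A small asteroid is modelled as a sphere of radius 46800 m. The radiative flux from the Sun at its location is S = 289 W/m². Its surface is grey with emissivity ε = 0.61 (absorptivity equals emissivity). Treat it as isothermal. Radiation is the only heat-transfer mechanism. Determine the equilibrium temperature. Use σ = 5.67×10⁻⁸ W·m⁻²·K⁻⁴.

T ≈ 189 K

At equilibrium, absorbed power = emitted power.
Absorbing cross-section = πr² = 6.881×10⁹ m²; emitting surface = 4πr² = 2.752×10¹⁰ m² (ratio 4).
εS·A_cross = εσ·A_surf·T⁴  ⇒  T⁴ = S/(4σ)   (ε cancels).
T⁴ = 289/(4·5.67×10⁻⁸) = 1.274×10⁹ K⁴.
T = (1.274×10⁹)^(1/4).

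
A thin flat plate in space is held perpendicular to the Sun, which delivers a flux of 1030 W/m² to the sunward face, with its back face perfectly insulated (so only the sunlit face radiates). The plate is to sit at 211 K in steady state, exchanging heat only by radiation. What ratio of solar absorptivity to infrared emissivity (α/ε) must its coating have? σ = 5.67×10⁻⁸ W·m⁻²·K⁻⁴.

α/ε ≈ 0.109

Balance: αS·A = εσ·1A·T⁴ ⇒ α/ε = σT⁴/S.
α/ε = 5.67×10⁻⁸·(211)⁴/1030 = 5.67×10⁻⁸·1.982×10⁹/1030.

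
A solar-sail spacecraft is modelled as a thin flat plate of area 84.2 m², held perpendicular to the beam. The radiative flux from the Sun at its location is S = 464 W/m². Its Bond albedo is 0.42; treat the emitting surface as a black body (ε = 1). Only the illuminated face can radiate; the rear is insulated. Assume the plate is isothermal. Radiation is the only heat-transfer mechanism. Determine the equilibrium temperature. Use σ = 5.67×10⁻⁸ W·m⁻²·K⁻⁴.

At equilibrium, absorbed power = emitted power.
Absorbing cross-section = A = 84.20 m²; emitting surface = A = 84.20 m² (ratio 1).
(1−a)S·A_cross = εσ·A_surf·T⁴  ⇒  T⁴ = (1−a)S/(1σ).
T⁴ = 0.580·464/(1·5.67×10⁻⁸) = 4.746×10⁹ K⁴.
T = (4.746×10⁹)^(1/4).

T ≈ 262 K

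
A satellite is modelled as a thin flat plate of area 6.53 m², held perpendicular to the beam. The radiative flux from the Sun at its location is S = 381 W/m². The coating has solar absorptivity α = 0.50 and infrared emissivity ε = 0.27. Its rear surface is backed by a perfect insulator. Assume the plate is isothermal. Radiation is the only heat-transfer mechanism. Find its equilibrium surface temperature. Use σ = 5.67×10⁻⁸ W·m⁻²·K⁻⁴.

At equilibrium, absorbed power = emitted power.
Absorbing cross-section = A = 6.530 m²; emitting surface = A = 6.530 m² (ratio 1).
αS·A_cross = εσ·A_surf·T⁴  ⇒  T⁴ = αS/(ε·1σ).
T⁴ = 0.500·381/(0.27·1·5.67×10⁻⁸) = 1.244×10¹⁰ K⁴.
T = (1.244×10¹⁰)^(1/4).

T ≈ 334 K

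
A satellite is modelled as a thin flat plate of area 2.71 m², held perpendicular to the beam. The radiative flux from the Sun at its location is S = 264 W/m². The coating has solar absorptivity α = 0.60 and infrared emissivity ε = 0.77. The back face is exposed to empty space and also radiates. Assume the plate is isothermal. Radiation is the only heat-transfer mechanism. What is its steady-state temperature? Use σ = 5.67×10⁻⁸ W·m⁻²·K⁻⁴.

T ≈ 206 K

At equilibrium, absorbed power = emitted power.
Absorbing cross-section = A = 2.710 m²; emitting surface = 2A = 5.420 m² (ratio 2).
αS·A_cross = εσ·A_surf·T⁴  ⇒  T⁴ = αS/(ε·2σ).
T⁴ = 0.600·264/(0.77·2·5.67×10⁻⁸) = 1.814×10⁹ K⁴.
T = (1.814×10⁹)^(1/4).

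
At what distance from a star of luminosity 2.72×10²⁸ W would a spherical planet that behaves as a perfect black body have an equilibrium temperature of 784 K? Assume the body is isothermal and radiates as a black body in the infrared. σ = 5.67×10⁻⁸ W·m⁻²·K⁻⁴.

For an isothermal black-emitting sphere, (1−a)S·πr² = σ·4πr²·T⁴ ⇒ S = 4σT⁴/(1−a).
S = 4·5.67×10⁻⁸·(784)⁴/1.00 = 85690 W/m².
Flux falls as S = L/(4πd²), so d = √(L/(4πS)) = √(2.72×10²⁸/(4π·85690)).

d ≈ 1.59×10¹¹ m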